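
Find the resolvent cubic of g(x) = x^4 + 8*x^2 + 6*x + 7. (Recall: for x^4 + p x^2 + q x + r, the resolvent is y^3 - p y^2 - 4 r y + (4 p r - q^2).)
h(y) = y^3 - 8*y^2 - 28*y + 188

Identify coefficients: p = 8, q = 6, r = 7.
Plug into h(y) = y^3 - p y^2 - 4 r y + (4 p r - q^2):
  h(y) = y^3 - (8) y^2 - 4*(7) y + (4*(8)*(7) - (6)^2)
       = y^3 + (-8) y^2 + (-28) y + (188).
Simplifying: h(y) = y^3 - 8*y^2 - 28*y + 188.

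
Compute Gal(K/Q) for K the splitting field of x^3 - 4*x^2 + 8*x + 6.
Gal(K/Q) = S_3 (symmetric group of order 6)

Compute the discriminant of x^3 + (-4)*x^2 + (8)*x + (6): Δ = -3916. Since Δ is not a rational square, the Galois group is not contained in A_3; it must be the full S_3 (irreducibility of the cubic rules out anything smaller).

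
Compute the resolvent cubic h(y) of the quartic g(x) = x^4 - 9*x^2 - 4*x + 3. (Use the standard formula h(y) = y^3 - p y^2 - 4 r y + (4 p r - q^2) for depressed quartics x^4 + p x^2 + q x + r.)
h(y) = y^3 + 9*y^2 - 12*y - 124

Identify coefficients: p = -9, q = -4, r = 3.
Plug into h(y) = y^3 - p y^2 - 4 r y + (4 p r - q^2):
  h(y) = y^3 - (-9) y^2 - 4*(3) y + (4*(-9)*(3) - (-4)^2)
       = y^3 + (9) y^2 + (-12) y + (-124).
Simplifying: h(y) = y^3 + 9*y^2 - 12*y - 124.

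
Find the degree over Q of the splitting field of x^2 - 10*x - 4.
[K:Q] = 2

The discriminant of x^2 + (-10)*x + (-4) is b^2 - 4c = 100 - (-16) = 116. Since 116 is not a perfect square in Q, the polynomial is irreducible over Q. Its two roots generate a degree-2 extension, so [K:Q] = 2.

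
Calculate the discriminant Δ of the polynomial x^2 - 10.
Δ = 40

For a quadratic a x^2 + b x + c the discriminant is Δ = b^2 - 4ac = (0)^2 - 4*(1)*(-10) = 0 - (-40) = 40.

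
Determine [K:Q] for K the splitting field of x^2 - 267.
[K:Q] = 2

The polynomial x^2 - 267 is irreducible over Q since 267 is not a perfect square. Its splitting field is Q(sqrt(267)), which has degree 2 over Q.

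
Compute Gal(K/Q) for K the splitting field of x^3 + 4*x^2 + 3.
Gal(K/Q) = S_3 (symmetric group of order 6)

Compute the discriminant of x^3 + (4)*x^2 + (0)*x + (3): Δ = -1011. Since Δ is not a rational square, the Galois group is not contained in A_3; it must be the full S_3 (irreducibility of the cubic rules out anything smaller).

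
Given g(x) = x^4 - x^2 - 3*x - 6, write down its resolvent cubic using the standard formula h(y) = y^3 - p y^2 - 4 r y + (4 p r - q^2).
h(y) = y^3 + y^2 + 24*y + 15

Identify coefficients: p = -1, q = -3, r = -6.
Plug into h(y) = y^3 - p y^2 - 4 r y + (4 p r - q^2):
  h(y) = y^3 - (-1) y^2 - 4*(-6) y + (4*(-1)*(-6) - (-3)^2)
       = y^3 + (1) y^2 + (24) y + (15).
Simplifying: h(y) = y^3 + y^2 + 24*y + 15.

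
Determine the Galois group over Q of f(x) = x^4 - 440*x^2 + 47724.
Gal(K/Q) = V_4 (Klein four-group, Z/2Z × Z/2Z)

f factors as (x^2 - 246)(x^2 - 194), so the splitting field is K = Q(sqrt(246), sqrt(194)). The elements 246, 194, 47724 are all non-squares in Q, so sqrt(246) and sqrt(194) generate independent quadratic extensions. Thus [K:Q] = 4 and Gal(K/Q) is generated by the two order-2 automorphisms sqrt(246) ↦ -sqrt(246) and sqrt(194) ↦ -sqrt(194), giving V_4.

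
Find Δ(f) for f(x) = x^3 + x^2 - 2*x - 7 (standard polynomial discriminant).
Δ = -1007

For x^3 + a x^2 + b x + c the discriminant is Δ = 18 a b c - 4 a^3 c + a^2 b^2 - 4 b^3 - 27 c^2.
Plug a = 1, b = -2, c = -7:
  18*(1)*(-2)*(-7) - 4*(1)^3*(-7) + (1)^2*(-2)^2 - 4*(-2)^3 - 27*(-7)^2
  = 252 + (28) + 4 + (32) + (-1323)
  = -1007.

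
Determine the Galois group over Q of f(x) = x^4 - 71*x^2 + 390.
Gal(K/Q) = V_4 (Klein four-group, Z/2Z × Z/2Z)

f factors as (x^2 - 65)(x^2 - 6), so the splitting field is K = Q(sqrt(65), sqrt(6)). The elements 65, 6, 390 are all non-squares in Q, so sqrt(65) and sqrt(6) generate independent quadratic extensions. Thus [K:Q] = 4 and Gal(K/Q) is generated by the two order-2 automorphisms sqrt(65) ↦ -sqrt(65) and sqrt(6) ↦ -sqrt(6), giving V_4.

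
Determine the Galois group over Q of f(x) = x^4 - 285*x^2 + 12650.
Gal(K/Q) = V_4 (Klein four-group, Z/2Z × Z/2Z)

f factors as (x^2 - 230)(x^2 - 55), so the splitting field is K = Q(sqrt(230), sqrt(55)). The elements 230, 55, 12650 are all non-squares in Q, so sqrt(230) and sqrt(55) generate independent quadratic extensions. Thus [K:Q] = 4 and Gal(K/Q) is generated by the two order-2 automorphisms sqrt(230) ↦ -sqrt(230) and sqrt(55) ↦ -sqrt(55), giving V_4.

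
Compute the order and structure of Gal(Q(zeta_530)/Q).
|Gal(Q(zeta_530)/Q)| = phi(530) = 208; group ≅ (Z/530Z)^* ≅ Z/4Z × Z/52Z

The n-th cyclotomic polynomial Φ_530(x) is the minimal polynomial of zeta_530 over Q and has degree phi(530) = 208. So Q(zeta_530) is a degree-208 Galois extension with Galois group (Z/530Z)^*. By CRT, (Z/530Z)^* ≅ (Z/2Z)^* × (Z/5Z)^* × (Z/53Z)^*. Each prime-power unit group is (Z/2Z)^* ≅ trivial group (order 1); (Z/5Z)^* ≅ Z/4Z; (Z/53Z)^* ≅ Z/52Z. Hence Gal(Q(zeta_530)/Q) ≅ Z/4Z × Z/52Z.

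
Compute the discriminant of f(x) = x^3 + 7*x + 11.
Δ = -4639

For a depressed cubic x^3 + p x + q the discriminant is Δ = -4 p^3 - 27 q^2 = -4*(7)^3 - 27*(11)^2 = -1372 - 3267 = -4639.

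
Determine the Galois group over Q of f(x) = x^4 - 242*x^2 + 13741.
Gal(K/Q) = V_4 (Klein four-group, Z/2Z × Z/2Z)

f factors as (x^2 - 91)(x^2 - 151), so the splitting field is K = Q(sqrt(91), sqrt(151)). The elements 91, 151, 13741 are all non-squares in Q, so sqrt(91) and sqrt(151) generate independent quadratic extensions. Thus [K:Q] = 4 and Gal(K/Q) is generated by the two order-2 automorphisms sqrt(91) ↦ -sqrt(91) and sqrt(151) ↦ -sqrt(151), giving V_4.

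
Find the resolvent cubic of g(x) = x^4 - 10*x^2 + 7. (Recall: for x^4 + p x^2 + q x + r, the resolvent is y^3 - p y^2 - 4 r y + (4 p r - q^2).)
h(y) = y^3 + 10*y^2 - 28*y - 280

Identify coefficients: p = -10, q = 0, r = 7.
Plug into h(y) = y^3 - p y^2 - 4 r y + (4 p r - q^2):
  h(y) = y^3 - (-10) y^2 - 4*(7) y + (4*(-10)*(7) - (0)^2)
       = y^3 + (10) y^2 + (-28) y + (-280).
Simplifying: h(y) = y^3 + 10*y^2 - 28*y - 280.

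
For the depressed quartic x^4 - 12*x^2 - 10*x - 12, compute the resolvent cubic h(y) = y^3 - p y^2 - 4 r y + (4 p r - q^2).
h(y) = y^3 + 12*y^2 + 48*y + 476

Identify coefficients: p = -12, q = -10, r = -12.
Plug into h(y) = y^3 - p y^2 - 4 r y + (4 p r - q^2):
  h(y) = y^3 - (-12) y^2 - 4*(-12) y + (4*(-12)*(-12) - (-10)^2)
       = y^3 + (12) y^2 + (48) y + (476).
Simplifying: h(y) = y^3 + 12*y^2 + 48*y + 476.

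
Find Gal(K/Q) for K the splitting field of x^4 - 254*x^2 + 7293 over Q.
Gal(K/Q) = V_4 (Klein four-group, Z/2Z × Z/2Z)

f factors as (x^2 - 221)(x^2 - 33), so the splitting field is K = Q(sqrt(221), sqrt(33)). The elements 221, 33, 7293 are all non-squares in Q, so sqrt(221) and sqrt(33) generate independent quadratic extensions. Thus [K:Q] = 4 and Gal(K/Q) is generated by the two order-2 automorphisms sqrt(221) ↦ -sqrt(221) and sqrt(33) ↦ -sqrt(33), giving V_4.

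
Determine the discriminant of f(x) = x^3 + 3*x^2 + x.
Δ = 5

For x^3 + a x^2 + b x + c the discriminant is Δ = 18 a b c - 4 a^3 c + a^2 b^2 - 4 b^3 - 27 c^2.
Plug a = 3, b = 1, c = 0:
  18*(3)*(1)*(0) - 4*(3)^3*(0) + (3)^2*(1)^2 - 4*(1)^3 - 27*(0)^2
  = 0 + (0) + 9 + (-4) + (0)
  = 5.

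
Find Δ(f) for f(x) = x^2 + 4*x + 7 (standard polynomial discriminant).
Δ = -12

For a quadratic a x^2 + b x + c the discriminant is Δ = b^2 - 4ac = (4)^2 - 4*(1)*(7) = 16 - (28) = -12.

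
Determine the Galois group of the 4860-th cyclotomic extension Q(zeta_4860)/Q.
|Gal(Q(zeta_4860)/Q)| = phi(4860) = 1296; group ≅ (Z/4860Z)^* ≅ Z/2Z × Z/4Z × Z/162Z

The n-th cyclotomic polynomial Φ_4860(x) is the minimal polynomial of zeta_4860 over Q and has degree phi(4860) = 1296. So Q(zeta_4860) is a degree-1296 Galois extension with Galois group (Z/4860Z)^*. By CRT, (Z/4860Z)^* ≅ (Z/4Z)^* × (Z/243Z)^* × (Z/5Z)^*. Each prime-power unit group is (Z/4Z)^* ≅ Z/2Z; (Z/243Z)^* ≅ Z/162Z; (Z/5Z)^* ≅ Z/4Z. Hence Gal(Q(zeta_4860)/Q) ≅ Z/2Z × Z/4Z × Z/162Z.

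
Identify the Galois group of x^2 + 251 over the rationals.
Gal(K/Q) = Z/2Z (cyclic of order 2)

x^2 + 251 is irreducible over Q since -251 is not a rational square. The splitting field Q(sqrt(-251)) has degree 2 over Q, and its unique nontrivial automorphism is sqrt(-251) ↦ -sqrt(-251). Hence Gal(Q(sqrt(-251))/Q) = Z/2Z.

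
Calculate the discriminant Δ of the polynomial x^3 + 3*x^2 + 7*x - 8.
Δ = -4819

For x^3 + a x^2 + b x + c the discriminant is Δ = 18 a b c - 4 a^3 c + a^2 b^2 - 4 b^3 - 27 c^2.
Plug a = 3, b = 7, c = -8:
  18*(3)*(7)*(-8) - 4*(3)^3*(-8) + (3)^2*(7)^2 - 4*(7)^3 - 27*(-8)^2
  = -3024 + (864) + 441 + (-1372) + (-1728)
  = -4819.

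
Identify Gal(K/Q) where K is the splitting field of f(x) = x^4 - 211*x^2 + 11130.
Gal(K/Q) = V_4 (Klein four-group, Z/2Z × Z/2Z)

f factors as (x^2 - 106)(x^2 - 105), so the splitting field is K = Q(sqrt(106), sqrt(105)). The elements 106, 105, 11130 are all non-squares in Q, so sqrt(106) and sqrt(105) generate independent quadratic extensions. Thus [K:Q] = 4 and Gal(K/Q) is generated by the two order-2 automorphisms sqrt(106) ↦ -sqrt(106) and sqrt(105) ↦ -sqrt(105), giving V_4.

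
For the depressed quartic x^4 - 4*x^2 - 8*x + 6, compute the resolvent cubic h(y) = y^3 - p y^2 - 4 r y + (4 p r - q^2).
h(y) = y^3 + 4*y^2 - 24*y - 160

Identify coefficients: p = -4, q = -8, r = 6.
Plug into h(y) = y^3 - p y^2 - 4 r y + (4 p r - q^2):
  h(y) = y^3 - (-4) y^2 - 4*(6) y + (4*(-4)*(6) - (-8)^2)
       = y^3 + (4) y^2 + (-24) y + (-160).
Simplifying: h(y) = y^3 + 4*y^2 - 24*y - 160.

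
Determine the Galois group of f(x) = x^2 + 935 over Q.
Gal(K/Q) = Z/2Z (cyclic of order 2)

x^2 + 935 is irreducible over Q since -935 is not a rational square. The splitting field Q(sqrt(-935)) has degree 2 over Q, and its unique nontrivial automorphism is sqrt(-935) ↦ -sqrt(-935). Hence Gal(Q(sqrt(-935))/Q) = Z/2Z.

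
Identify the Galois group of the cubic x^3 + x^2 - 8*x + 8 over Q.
Gal(K/Q) = S_3 (symmetric group of order 6)

Compute the discriminant of x^3 + (1)*x^2 + (-8)*x + (8): Δ = -800. Since Δ is not a rational square, the Galois group is not contained in A_3; it must be the full S_3 (irreducibility of the cubic rules out anything smaller).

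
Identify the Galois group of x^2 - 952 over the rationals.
Gal(K/Q) = Z/2Z (cyclic of order 2)

x^2 - 952 is irreducible over Q since 952 is not a rational square. The splitting field Q(sqrt(952)) has degree 2 over Q, and its unique nontrivial automorphism is sqrt(952) ↦ -sqrt(952). Hence Gal(Q(sqrt(952))/Q) = Z/2Z.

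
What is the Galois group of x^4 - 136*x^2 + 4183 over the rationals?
Gal(K/Q) = V_4 (Klein four-group, Z/2Z × Z/2Z)

f factors as (x^2 - 47)(x^2 - 89), so the splitting field is K = Q(sqrt(47), sqrt(89)). The elements 47, 89, 4183 are all non-squares in Q, so sqrt(47) and sqrt(89) generate independent quadratic extensions. Thus [K:Q] = 4 and Gal(K/Q) is generated by the two order-2 automorphisms sqrt(47) ↦ -sqrt(47) and sqrt(89) ↦ -sqrt(89), giving V_4.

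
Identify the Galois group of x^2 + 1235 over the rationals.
Gal(K/Q) = Z/2Z (cyclic of order 2)

x^2 + 1235 is irreducible over Q since -1235 is not a rational square. The splitting field Q(sqrt(-1235)) has degree 2 over Q, and its unique nontrivial automorphism is sqrt(-1235) ↦ -sqrt(-1235). Hence Gal(Q(sqrt(-1235))/Q) = Z/2Z.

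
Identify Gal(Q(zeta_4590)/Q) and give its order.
|Gal(Q(zeta_4590)/Q)| = phi(4590) = 1152; group ≅ (Z/4590Z)^* ≅ Z/4Z × Z/16Z × Z/18Z

The n-th cyclotomic polynomial Φ_4590(x) is the minimal polynomial of zeta_4590 over Q and has degree phi(4590) = 1152. So Q(zeta_4590) is a degree-1152 Galois extension with Galois group (Z/4590Z)^*. By CRT, (Z/4590Z)^* ≅ (Z/2Z)^* × (Z/27Z)^* × (Z/5Z)^* × (Z/17Z)^*. Each prime-power unit group is (Z/2Z)^* ≅ trivial group (order 1); (Z/27Z)^* ≅ Z/18Z; (Z/5Z)^* ≅ Z/4Z; (Z/17Z)^* ≅ Z/16Z. Hence Gal(Q(zeta_4590)/Q) ≅ Z/4Z × Z/16Z × Z/18Z.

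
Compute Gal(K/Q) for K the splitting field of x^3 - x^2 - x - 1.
Gal(K/Q) = S_3 (symmetric group of order 6)

Compute the discriminant of x^3 + (-1)*x^2 + (-1)*x + (-1): Δ = -44. Since Δ is not a rational square, the Galois group is not contained in A_3; it must be the full S_3 (irreducibility of the cubic rules out anything smaller).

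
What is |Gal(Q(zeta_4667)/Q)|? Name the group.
|Gal(Q(zeta_4667)/Q)| = phi(4667) = 4296; group ≅ (Z/4667Z)^* ≅ Z/12Z × Z/358Z

The n-th cyclotomic polynomial Φ_4667(x) is the minimal polynomial of zeta_4667 over Q and has degree phi(4667) = 4296. So Q(zeta_4667) is a degree-4296 Galois extension with Galois group (Z/4667Z)^*. By CRT, (Z/4667Z)^* ≅ (Z/13Z)^* × (Z/359Z)^*. Each prime-power unit group is (Z/13Z)^* ≅ Z/12Z; (Z/359Z)^* ≅ Z/358Z. Hence Gal(Q(zeta_4667)/Q) ≅ Z/12Z × Z/358Z.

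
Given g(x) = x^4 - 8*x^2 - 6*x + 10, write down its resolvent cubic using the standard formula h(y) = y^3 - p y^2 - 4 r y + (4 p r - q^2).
h(y) = y^3 + 8*y^2 - 40*y - 356

Identify coefficients: p = -8, q = -6, r = 10.
Plug into h(y) = y^3 - p y^2 - 4 r y + (4 p r - q^2):
  h(y) = y^3 - (-8) y^2 - 4*(10) y + (4*(-8)*(10) - (-6)^2)
       = y^3 + (8) y^2 + (-40) y + (-356).
Simplifying: h(y) = y^3 + 8*y^2 - 40*y - 356.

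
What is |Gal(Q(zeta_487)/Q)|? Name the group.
|Gal(Q(zeta_487)/Q)| = phi(487) = 486; group ≅ (Z/487Z)^* ≅ Z/486Z

The n-th cyclotomic polynomial Φ_487(x) is the minimal polynomial of zeta_487 over Q and has degree phi(487) = 486. So Q(zeta_487) is a degree-486 Galois extension with Galois group (Z/487Z)^*. (Z/487Z)^* is cyclic since 487 is an odd prime power (or 4). Hence Gal(Q(zeta_487)/Q) ≅ Z/486Z.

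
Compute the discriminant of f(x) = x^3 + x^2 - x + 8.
Δ = -1899

For x^3 + a x^2 + b x + c the discriminant is Δ = 18 a b c - 4 a^3 c + a^2 b^2 - 4 b^3 - 27 c^2.
Plug a = 1, b = -1, c = 8:
  18*(1)*(-1)*(8) - 4*(1)^3*(8) + (1)^2*(-1)^2 - 4*(-1)^3 - 27*(8)^2
  = -144 + (-32) + 1 + (4) + (-1728)
  = -1899.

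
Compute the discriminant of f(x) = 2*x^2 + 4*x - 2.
Δ = 32

For a quadratic a x^2 + b x + c the discriminant is Δ = b^2 - 4ac = (4)^2 - 4*(2)*(-2) = 16 - (-16) = 32.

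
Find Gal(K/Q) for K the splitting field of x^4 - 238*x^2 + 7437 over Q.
Gal(K/Q) = V_4 (Klein four-group, Z/2Z × Z/2Z)

f factors as (x^2 - 201)(x^2 - 37), so the splitting field is K = Q(sqrt(201), sqrt(37)). The elements 201, 37, 7437 are all non-squares in Q, so sqrt(201) and sqrt(37) generate independent quadratic extensions. Thus [K:Q] = 4 and Gal(K/Q) is generated by the two order-2 automorphisms sqrt(201) ↦ -sqrt(201) and sqrt(37) ↦ -sqrt(37), giving V_4.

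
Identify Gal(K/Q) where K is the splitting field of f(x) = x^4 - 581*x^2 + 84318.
Gal(K/Q) = V_4 (Klein four-group, Z/2Z × Z/2Z)

f factors as (x^2 - 299)(x^2 - 282), so the splitting field is K = Q(sqrt(299), sqrt(282)). The elements 299, 282, 84318 are all non-squares in Q, so sqrt(299) and sqrt(282) generate independent quadratic extensions. Thus [K:Q] = 4 and Gal(K/Q) is generated by the two order-2 automorphisms sqrt(299) ↦ -sqrt(299) and sqrt(282) ↦ -sqrt(282), giving V_4.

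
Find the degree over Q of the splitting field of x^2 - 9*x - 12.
[K:Q] = 2

The discriminant of x^2 + (-9)*x + (-12) is b^2 - 4c = 81 - (-48) = 129. Since 129 is not a perfect square in Q, the polynomial is irreducible over Q. Its two roots generate a degree-2 extension, so [K:Q] = 2.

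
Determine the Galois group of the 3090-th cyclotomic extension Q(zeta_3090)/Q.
|Gal(Q(zeta_3090)/Q)| = phi(3090) = 816; group ≅ (Z/3090Z)^* ≅ Z/2Z × Z/4Z × Z/102Z

The n-th cyclotomic polynomial Φ_3090(x) is the minimal polynomial of zeta_3090 over Q and has degree phi(3090) = 816. So Q(zeta_3090) is a degree-816 Galois extension with Galois group (Z/3090Z)^*. By CRT, (Z/3090Z)^* ≅ (Z/2Z)^* × (Z/3Z)^* × (Z/5Z)^* × (Z/103Z)^*. Each prime-power unit group is (Z/2Z)^* ≅ trivial group (order 1); (Z/3Z)^* ≅ Z/2Z; (Z/5Z)^* ≅ Z/4Z; (Z/103Z)^* ≅ Z/102Z. Hence Gal(Q(zeta_3090)/Q) ≅ Z/2Z × Z/4Z × Z/102Z.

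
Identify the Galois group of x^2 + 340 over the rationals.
Gal(K/Q) = Z/2Z (cyclic of order 2)

x^2 + 340 is irreducible over Q since -340 is not a rational square. The splitting field Q(sqrt(-340)) has degree 2 over Q, and its unique nontrivial automorphism is sqrt(-340) ↦ -sqrt(-340). Hence Gal(Q(sqrt(-340))/Q) = Z/2Z.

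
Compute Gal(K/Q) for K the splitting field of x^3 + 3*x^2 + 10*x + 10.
Gal(K/Q) = S_3 (symmetric group of order 6)

Compute the discriminant of x^3 + (3)*x^2 + (10)*x + (10): Δ = -1480. Since Δ is not a rational square, the Galois group is not contained in A_3; it must be the full S_3 (irreducibility of the cubic rules out anything smaller).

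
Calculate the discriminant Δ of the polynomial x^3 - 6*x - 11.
Δ = -2403

For a depressed cubic x^3 + p x + q the discriminant is Δ = -4 p^3 - 27 q^2 = -4*(-6)^3 - 27*(-11)^2 = 864 - 3267 = -2403.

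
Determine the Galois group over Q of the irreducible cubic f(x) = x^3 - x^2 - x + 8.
Gal(K/Q) = S_3 (symmetric group of order 6)

Compute the discriminant of x^3 + (-1)*x^2 + (-1)*x + (8): Δ = -1547. Since Δ is not a rational square, the Galois group is not contained in A_3; it must be the full S_3 (irreducibility of the cubic rules out anything smaller).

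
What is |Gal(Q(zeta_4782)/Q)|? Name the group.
|Gal(Q(zeta_4782)/Q)| = phi(4782) = 1592; group ≅ (Z/4782Z)^* ≅ Z/2Z × Z/796Z

The n-th cyclotomic polynomial Φ_4782(x) is the minimal polynomial of zeta_4782 over Q and has degree phi(4782) = 1592. So Q(zeta_4782) is a degree-1592 Galois extension with Galois group (Z/4782Z)^*. By CRT, (Z/4782Z)^* ≅ (Z/2Z)^* × (Z/3Z)^* × (Z/797Z)^*. Each prime-power unit group is (Z/2Z)^* ≅ trivial group (order 1); (Z/3Z)^* ≅ Z/2Z; (Z/797Z)^* ≅ Z/796Z. Hence Gal(Q(zeta_4782)/Q) ≅ Z/2Z × Z/796Z.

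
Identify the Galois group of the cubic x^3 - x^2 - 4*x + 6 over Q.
Gal(K/Q) = S_3 (symmetric group of order 6)

Compute the discriminant of x^3 + (-1)*x^2 + (-4)*x + (6): Δ = -244. Since Δ is not a rational square, the Galois group is not contained in A_3; it must be the full S_3 (irreducibility of the cubic rules out anything smaller).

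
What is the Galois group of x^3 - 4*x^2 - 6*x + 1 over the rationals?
Gal(K/Q) = S_3 (symmetric group of order 6)

Compute the discriminant of x^3 + (-4)*x^2 + (-6)*x + (1): Δ = 2101. Since Δ is not a rational square, the Galois group is not contained in A_3; it must be the full S_3 (irreducibility of the cubic rules out anything smaller).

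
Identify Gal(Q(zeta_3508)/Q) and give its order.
|Gal(Q(zeta_3508)/Q)| = phi(3508) = 1752; group ≅ (Z/3508Z)^* ≅ Z/2Z × Z/876Z

The n-th cyclotomic polynomial Φ_3508(x) is the minimal polynomial of zeta_3508 over Q and has degree phi(3508) = 1752. So Q(zeta_3508) is a degree-1752 Galois extension with Galois group (Z/3508Z)^*. By CRT, (Z/3508Z)^* ≅ (Z/4Z)^* × (Z/877Z)^*. Each prime-power unit group is (Z/4Z)^* ≅ Z/2Z; (Z/877Z)^* ≅ Z/876Z. Hence Gal(Q(zeta_3508)/Q) ≅ Z/2Z × Z/876Z.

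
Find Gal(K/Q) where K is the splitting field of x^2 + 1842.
Gal(K/Q) = Z/2Z (cyclic of order 2)

x^2 + 1842 is irreducible over Q since -1842 is not a rational square. The splitting field Q(sqrt(-1842)) has degree 2 over Q, and its unique nontrivial automorphism is sqrt(-1842) ↦ -sqrt(-1842). Hence Gal(Q(sqrt(-1842))/Q) = Z/2Z.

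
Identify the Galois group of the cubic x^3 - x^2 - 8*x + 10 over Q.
Gal(K/Q) = S_3 (symmetric group of order 6)

Compute the discriminant of x^3 + (-1)*x^2 + (-8)*x + (10): Δ = 892. Since Δ is not a rational square, the Galois group is not contained in A_3; it must be the full S_3 (irreducibility of the cubic rules out anything smaller).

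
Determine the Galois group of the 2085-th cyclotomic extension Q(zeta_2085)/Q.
|Gal(Q(zeta_2085)/Q)| = phi(2085) = 1104; group ≅ (Z/2085Z)^* ≅ Z/2Z × Z/4Z × Z/138Z

The n-th cyclotomic polynomial Φ_2085(x) is the minimal polynomial of zeta_2085 over Q and has degree phi(2085) = 1104. So Q(zeta_2085) is a degree-1104 Galois extension with Galois group (Z/2085Z)^*. By CRT, (Z/2085Z)^* ≅ (Z/3Z)^* × (Z/5Z)^* × (Z/139Z)^*. Each prime-power unit group is (Z/3Z)^* ≅ Z/2Z; (Z/5Z)^* ≅ Z/4Z; (Z/139Z)^* ≅ Z/138Z. Hence Gal(Q(zeta_2085)/Q) ≅ Z/2Z × Z/4Z × Z/138Z.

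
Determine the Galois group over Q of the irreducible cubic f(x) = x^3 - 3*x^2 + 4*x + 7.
Gal(K/Q) = S_3 (symmetric group of order 6)

Compute the discriminant of x^3 + (-3)*x^2 + (4)*x + (7): Δ = -2191. Since Δ is not a rational square, the Galois group is not contained in A_3; it must be the full S_3 (irreducibility of the cubic rules out anything smaller).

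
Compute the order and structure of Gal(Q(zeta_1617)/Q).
|Gal(Q(zeta_1617)/Q)| = phi(1617) = 840; group ≅ (Z/1617Z)^* ≅ Z/2Z × Z/10Z × Z/42Z

The n-th cyclotomic polynomial Φ_1617(x) is the minimal polynomial of zeta_1617 over Q and has degree phi(1617) = 840. So Q(zeta_1617) is a degree-840 Galois extension with Galois group (Z/1617Z)^*. By CRT, (Z/1617Z)^* ≅ (Z/3Z)^* × (Z/49Z)^* × (Z/11Z)^*. Each prime-power unit group is (Z/3Z)^* ≅ Z/2Z; (Z/49Z)^* ≅ Z/42Z; (Z/11Z)^* ≅ Z/10Z. Hence Gal(Q(zeta_1617)/Q) ≅ Z/2Z × Z/10Z × Z/42Z.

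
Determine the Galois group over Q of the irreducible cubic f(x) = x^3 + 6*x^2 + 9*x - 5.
Gal(K/Q) = S_3 (symmetric group of order 6)

Compute the discriminant of x^3 + (6)*x^2 + (9)*x + (-5): Δ = -1215. Since Δ is not a rational square, the Galois group is not contained in A_3; it must be the full S_3 (irreducibility of the cubic rules out anything smaller).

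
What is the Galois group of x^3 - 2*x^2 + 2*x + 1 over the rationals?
Gal(K/Q) = S_3 (symmetric group of order 6)

Compute the discriminant of x^3 + (-2)*x^2 + (2)*x + (1): Δ = -83. Since Δ is not a rational square, the Galois group is not contained in A_3; it must be the full S_3 (irreducibility of the cubic rules out anything smaller).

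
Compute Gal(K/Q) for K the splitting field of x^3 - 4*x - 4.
Gal(K/Q) = S_3 (symmetric group of order 6)

Compute the discriminant of x^3 + (0)*x^2 + (-4)*x + (-4): Δ = -176. Since Δ is not a rational square, the Galois group is not contained in A_3; it must be the full S_3 (irreducibility of the cubic rules out anything smaller).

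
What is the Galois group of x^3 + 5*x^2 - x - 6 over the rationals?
Gal(K/Q) = S_3 (symmetric group of order 6)

Compute the discriminant of x^3 + (5)*x^2 + (-1)*x + (-6): Δ = 2597. Since Δ is not a rational square, the Galois group is not contained in A_3; it must be the full S_3 (irreducibility of the cubic rules out anything smaller).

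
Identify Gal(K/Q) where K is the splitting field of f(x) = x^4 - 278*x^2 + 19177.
Gal(K/Q) = V_4 (Klein four-group, Z/2Z × Z/2Z)

f factors as (x^2 - 151)(x^2 - 127), so the splitting field is K = Q(sqrt(151), sqrt(127)). The elements 151, 127, 19177 are all non-squares in Q, so sqrt(151) and sqrt(127) generate independent quadratic extensions. Thus [K:Q] = 4 and Gal(K/Q) is generated by the two order-2 automorphisms sqrt(151) ↦ -sqrt(151) and sqrt(127) ↦ -sqrt(127), giving V_4.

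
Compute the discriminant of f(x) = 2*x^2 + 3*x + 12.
Δ = -87

For a quadratic a x^2 + b x + c the discriminant is Δ = b^2 - 4ac = (3)^2 - 4*(2)*(12) = 9 - (96) = -87.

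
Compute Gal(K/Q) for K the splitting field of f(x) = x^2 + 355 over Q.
Gal(K/Q) = Z/2Z (cyclic of order 2)

x^2 + 355 is irreducible over Q since -355 is not a rational square. The splitting field Q(sqrt(-355)) has degree 2 over Q, and its unique nontrivial automorphism is sqrt(-355) ↦ -sqrt(-355). Hence Gal(Q(sqrt(-355))/Q) = Z/2Z.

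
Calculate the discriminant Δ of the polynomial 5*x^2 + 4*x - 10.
Δ = 216

For a quadratic a x^2 + b x + c the discriminant is Δ = b^2 - 4ac = (4)^2 - 4*(5)*(-10) = 16 - (-200) = 216.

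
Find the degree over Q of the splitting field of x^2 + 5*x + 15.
[K:Q] = 2

The discriminant of x^2 + (5)*x + (15) is b^2 - 4c = 25 - (60) = -35. Since -35 is not a perfect square in Q, the polynomial is irreducible over Q. Its two roots generate a degree-2 extension, so [K:Q] = 2.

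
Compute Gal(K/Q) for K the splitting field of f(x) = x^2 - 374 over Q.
Gal(K/Q) = Z/2Z (cyclic of order 2)

x^2 - 374 is irreducible over Q since 374 is not a rational square. The splitting field Q(sqrt(374)) has degree 2 over Q, and its unique nontrivial automorphism is sqrt(374) ↦ -sqrt(374). Hence Gal(Q(sqrt(374))/Q) = Z/2Z.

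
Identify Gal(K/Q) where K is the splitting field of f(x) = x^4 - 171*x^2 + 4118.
Gal(K/Q) = V_4 (Klein four-group, Z/2Z × Z/2Z)

f factors as (x^2 - 29)(x^2 - 142), so the splitting field is K = Q(sqrt(29), sqrt(142)). The elements 29, 142, 4118 are all non-squares in Q, so sqrt(29) and sqrt(142) generate independent quadratic extensions. Thus [K:Q] = 4 and Gal(K/Q) is generated by the two order-2 automorphisms sqrt(29) ↦ -sqrt(29) and sqrt(142) ↦ -sqrt(142), giving V_4.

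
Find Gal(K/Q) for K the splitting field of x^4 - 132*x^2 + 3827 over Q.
Gal(K/Q) = V_4 (Klein four-group, Z/2Z × Z/2Z)

f factors as (x^2 - 89)(x^2 - 43), so the splitting field is K = Q(sqrt(89), sqrt(43)). The elements 89, 43, 3827 are all non-squares in Q, so sqrt(89) and sqrt(43) generate independent quadratic extensions. Thus [K:Q] = 4 and Gal(K/Q) is generated by the two order-2 automorphisms sqrt(89) ↦ -sqrt(89) and sqrt(43) ↦ -sqrt(43), giving V_4.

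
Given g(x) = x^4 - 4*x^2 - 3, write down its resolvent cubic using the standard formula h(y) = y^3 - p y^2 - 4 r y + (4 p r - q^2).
h(y) = y^3 + 4*y^2 + 12*y + 48

Identify coefficients: p = -4, q = 0, r = -3.
Plug into h(y) = y^3 - p y^2 - 4 r y + (4 p r - q^2):
  h(y) = y^3 - (-4) y^2 - 4*(-3) y + (4*(-4)*(-3) - (0)^2)
       = y^3 + (4) y^2 + (12) y + (48).
Simplifying: h(y) = y^3 + 4*y^2 + 12*y + 48.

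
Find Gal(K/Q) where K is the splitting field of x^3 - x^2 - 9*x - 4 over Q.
Gal(K/Q) = S_3 (symmetric group of order 6)

Compute the discriminant of x^3 + (-1)*x^2 + (-9)*x + (-4): Δ = 1901. Since Δ is not a rational square, the Galois group is not contained in A_3; it must be the full S_3 (irreducibility of the cubic rules out anything smaller).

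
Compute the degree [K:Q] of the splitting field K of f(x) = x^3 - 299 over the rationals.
[K:Q] = 6

x^3 - 299 has one real root r = 299^(1/3) and two complex roots r*zeta_3, r*zeta_3^2 where zeta_3 = e^(2*pi*i/3). The splitting field is Q(r, zeta_3). [Q(r):Q] = 3 and [Q(zeta_3):Q] = 2 with gcd = 1, so [Q(r, zeta_3):Q] = 3 * 2 = 6.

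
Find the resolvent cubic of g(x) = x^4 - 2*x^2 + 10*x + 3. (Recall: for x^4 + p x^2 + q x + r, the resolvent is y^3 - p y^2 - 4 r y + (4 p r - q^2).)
h(y) = y^3 + 2*y^2 - 12*y - 124

Identify coefficients: p = -2, q = 10, r = 3.
Plug into h(y) = y^3 - p y^2 - 4 r y + (4 p r - q^2):
  h(y) = y^3 - (-2) y^2 - 4*(3) y + (4*(-2)*(3) - (10)^2)
       = y^3 + (2) y^2 + (-12) y + (-124).
Simplifying: h(y) = y^3 + 2*y^2 - 12*y - 124.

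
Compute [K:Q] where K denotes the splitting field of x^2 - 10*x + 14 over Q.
[K:Q] = 2

The discriminant of x^2 + (-10)*x + (14) is b^2 - 4c = 100 - (56) = 44. Since 44 is not a perfect square in Q, the polynomial is irreducible over Q. Its two roots generate a degree-2 extension, so [K:Q] = 2.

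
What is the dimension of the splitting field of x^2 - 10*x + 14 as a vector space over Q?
[K:Q] = 2

The discriminant of x^2 + (-10)*x + (14) is b^2 - 4c = 100 - (56) = 44. Since 44 is not a perfect square in Q, the polynomial is irreducible over Q. Its two roots generate a degree-2 extension, so [K:Q] = 2.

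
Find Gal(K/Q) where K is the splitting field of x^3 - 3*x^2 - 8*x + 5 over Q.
Gal(K/Q) = S_3 (symmetric group of order 6)

Compute the discriminant of x^3 + (-3)*x^2 + (-8)*x + (5): Δ = 4649. Since Δ is not a rational square, the Galois group is not contained in A_3; it must be the full S_3 (irreducibility of the cubic rules out anything smaller).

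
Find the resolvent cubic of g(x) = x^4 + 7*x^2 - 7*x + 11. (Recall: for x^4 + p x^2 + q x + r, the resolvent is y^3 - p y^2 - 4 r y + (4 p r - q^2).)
h(y) = y^3 - 7*y^2 - 44*y + 259

Identify coefficients: p = 7, q = -7, r = 11.
Plug into h(y) = y^3 - p y^2 - 4 r y + (4 p r - q^2):
  h(y) = y^3 - (7) y^2 - 4*(11) y + (4*(7)*(11) - (-7)^2)
       = y^3 + (-7) y^2 + (-44) y + (259).
Simplifying: h(y) = y^3 - 7*y^2 - 44*y + 259.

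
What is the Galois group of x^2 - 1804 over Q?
Gal(K/Q) = Z/2Z (cyclic of order 2)

x^2 - 1804 is irreducible over Q since 1804 is not a rational square. The splitting field Q(sqrt(1804)) has degree 2 over Q, and its unique nontrivial automorphism is sqrt(1804) ↦ -sqrt(1804). Hence Gal(Q(sqrt(1804))/Q) = Z/2Z.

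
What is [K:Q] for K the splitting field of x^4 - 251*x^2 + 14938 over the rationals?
[K:Q] = 4

f factors as (x^2 - 154)(x^2 - 97); the splitting field is K = Q(sqrt(154), sqrt(97)). Since 154, 97, and 14938 are all non-squares in Q, the three subfields Q(sqrt(154)), Q(sqrt(97)), Q(sqrt(14938)) are distinct degree-2 extensions, so [K:Q] = 4 (Klein four Galois group).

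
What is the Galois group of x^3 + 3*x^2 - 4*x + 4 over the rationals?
Gal(K/Q) = S_3 (symmetric group of order 6)

Compute the discriminant of x^3 + (3)*x^2 + (-4)*x + (4): Δ = -1328. Since Δ is not a rational square, the Galois group is not contained in A_3; it must be the full S_3 (irreducibility of the cubic rules out anything smaller).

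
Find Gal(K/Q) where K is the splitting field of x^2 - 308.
Gal(K/Q) = Z/2Z (cyclic of order 2)

x^2 - 308 is irreducible over Q since 308 is not a rational square. The splitting field Q(sqrt(308)) has degree 2 over Q, and its unique nontrivial automorphism is sqrt(308) ↦ -sqrt(308). Hence Gal(Q(sqrt(308))/Q) = Z/2Z.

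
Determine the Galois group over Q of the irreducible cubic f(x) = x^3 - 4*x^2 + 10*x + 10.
Gal(K/Q) = S_3 (symmetric group of order 6)

Compute the discriminant of x^3 + (-4)*x^2 + (10)*x + (10): Δ = -9740. Since Δ is not a rational square, the Galois group is not contained in A_3; it must be the full S_3 (irreducibility of the cubic rules out anything smaller).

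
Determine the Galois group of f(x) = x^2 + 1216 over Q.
Gal(K/Q) = Z/2Z (cyclic of order 2)

x^2 + 1216 is irreducible over Q since -1216 is not a rational square. The splitting field Q(sqrt(-1216)) has degree 2 over Q, and its unique nontrivial automorphism is sqrt(-1216) ↦ -sqrt(-1216). Hence Gal(Q(sqrt(-1216))/Q) = Z/2Z.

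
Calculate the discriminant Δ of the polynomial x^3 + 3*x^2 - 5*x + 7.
Δ = -3244

For x^3 + a x^2 + b x + c the discriminant is Δ = 18 a b c - 4 a^3 c + a^2 b^2 - 4 b^3 - 27 c^2.
Plug a = 3, b = -5, c = 7:
  18*(3)*(-5)*(7) - 4*(3)^3*(7) + (3)^2*(-5)^2 - 4*(-5)^3 - 27*(7)^2
  = -1890 + (-756) + 225 + (500) + (-1323)
  = -3244.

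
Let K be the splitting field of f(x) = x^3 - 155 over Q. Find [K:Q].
[K:Q] = 6

x^3 - 155 has one real root r = 155^(1/3) and two complex roots r*zeta_3, r*zeta_3^2 where zeta_3 = e^(2*pi*i/3). The splitting field is Q(r, zeta_3). [Q(r):Q] = 3 and [Q(zeta_3):Q] = 2 with gcd = 1, so [Q(r, zeta_3):Q] = 3 * 2 = 6.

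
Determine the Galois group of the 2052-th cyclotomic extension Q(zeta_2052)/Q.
|Gal(Q(zeta_2052)/Q)| = phi(2052) = 648; group ≅ (Z/2052Z)^* ≅ Z/2Z × Z/18Z × Z/18Z

The n-th cyclotomic polynomial Φ_2052(x) is the minimal polynomial of zeta_2052 over Q and has degree phi(2052) = 648. So Q(zeta_2052) is a degree-648 Galois extension with Galois group (Z/2052Z)^*. By CRT, (Z/2052Z)^* ≅ (Z/4Z)^* × (Z/27Z)^* × (Z/19Z)^*. Each prime-power unit group is (Z/4Z)^* ≅ Z/2Z; (Z/27Z)^* ≅ Z/18Z; (Z/19Z)^* ≅ Z/18Z. Hence Gal(Q(zeta_2052)/Q) ≅ Z/2Z × Z/18Z × Z/18Z.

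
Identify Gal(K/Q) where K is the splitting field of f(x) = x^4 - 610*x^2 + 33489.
Gal(K/Q) = Z/2Z (cyclic of order 2)

f factors as (x^2 - 549)(x^2 - 61), so the splitting field is K = Q(sqrt(549), sqrt(61)). The squarefree part of 549 is 61 and the squarefree part of 61 is also 61, so sqrt(549) and sqrt(61) are both rational multiples of sqrt(61). Hence Q(sqrt(549)) = Q(sqrt(61)) = Q(sqrt(61)), and the splitting field collapses to a single degree-2 extension with Galois group Z/2Z.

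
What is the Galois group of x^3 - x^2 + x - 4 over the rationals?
Gal(K/Q) = S_3 (symmetric group of order 6)

Compute the discriminant of x^3 + (-1)*x^2 + (1)*x + (-4): Δ = -379. Since Δ is not a rational square, the Galois group is not contained in A_3; it must be the full S_3 (irreducibility of the cubic rules out anything smaller).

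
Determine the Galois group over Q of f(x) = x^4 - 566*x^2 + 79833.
Gal(K/Q) = V_4 (Klein four-group, Z/2Z × Z/2Z)

f factors as (x^2 - 299)(x^2 - 267), so the splitting field is K = Q(sqrt(299), sqrt(267)). The elements 299, 267, 79833 are all non-squares in Q, so sqrt(299) and sqrt(267) generate independent quadratic extensions. Thus [K:Q] = 4 and Gal(K/Q) is generated by the two order-2 automorphisms sqrt(299) ↦ -sqrt(299) and sqrt(267) ↦ -sqrt(267), giving V_4.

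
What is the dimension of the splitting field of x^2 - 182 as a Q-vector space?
[K:Q] = 2

The polynomial x^2 - 182 is irreducible over Q since 182 is not a perfect square. Its splitting field is Q(sqrt(182)), which has degree 2 over Q.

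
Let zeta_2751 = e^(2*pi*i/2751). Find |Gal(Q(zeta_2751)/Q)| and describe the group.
|Gal(Q(zeta_2751)/Q)| = phi(2751) = 1560; group ≅ (Z/2751Z)^* ≅ Z/2Z × Z/6Z × Z/130Z

The n-th cyclotomic polynomial Φ_2751(x) is the minimal polynomial of zeta_2751 over Q and has degree phi(2751) = 1560. So Q(zeta_2751) is a degree-1560 Galois extension with Galois group (Z/2751Z)^*. By CRT, (Z/2751Z)^* ≅ (Z/3Z)^* × (Z/7Z)^* × (Z/131Z)^*. Each prime-power unit group is (Z/3Z)^* ≅ Z/2Z; (Z/7Z)^* ≅ Z/6Z; (Z/131Z)^* ≅ Z/130Z. Hence Gal(Q(zeta_2751)/Q) ≅ Z/2Z × Z/6Z × Z/130Z.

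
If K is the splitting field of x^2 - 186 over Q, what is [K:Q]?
[K:Q] = 2

The polynomial x^2 - 186 is irreducible over Q since 186 is not a perfect square. Its splitting field is Q(sqrt(186)), which has degree 2 over Q.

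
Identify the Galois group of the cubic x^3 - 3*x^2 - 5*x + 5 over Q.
Gal(K/Q) = S_3 (symmetric group of order 6)

Compute the discriminant of x^3 + (-3)*x^2 + (-5)*x + (5): Δ = 1940. Since Δ is not a rational square, the Galois group is not contained in A_3; it must be the full S_3 (irreducibility of the cubic rules out anything smaller).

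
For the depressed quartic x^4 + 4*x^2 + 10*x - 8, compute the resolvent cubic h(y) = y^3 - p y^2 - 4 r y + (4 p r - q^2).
h(y) = y^3 - 4*y^2 + 32*y - 228

Identify coefficients: p = 4, q = 10, r = -8.
Plug into h(y) = y^3 - p y^2 - 4 r y + (4 p r - q^2):
  h(y) = y^3 - (4) y^2 - 4*(-8) y + (4*(4)*(-8) - (10)^2)
       = y^3 + (-4) y^2 + (32) y + (-228).
Simplifying: h(y) = y^3 - 4*y^2 + 32*y - 228.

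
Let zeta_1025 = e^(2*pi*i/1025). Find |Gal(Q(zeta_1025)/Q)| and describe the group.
|Gal(Q(zeta_1025)/Q)| = phi(1025) = 800; group ≅ (Z/1025Z)^* ≅ Z/20Z × Z/40Z

The n-th cyclotomic polynomial Φ_1025(x) is the minimal polynomial of zeta_1025 over Q and has degree phi(1025) = 800. So Q(zeta_1025) is a degree-800 Galois extension with Galois group (Z/1025Z)^*. By CRT, (Z/1025Z)^* ≅ (Z/25Z)^* × (Z/41Z)^*. Each prime-power unit group is (Z/25Z)^* ≅ Z/20Z; (Z/41Z)^* ≅ Z/40Z. Hence Gal(Q(zeta_1025)/Q) ≅ Z/20Z × Z/40Z.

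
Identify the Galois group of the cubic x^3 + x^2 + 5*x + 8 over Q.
Gal(K/Q) = S_3 (symmetric group of order 6)

Compute the discriminant of x^3 + (1)*x^2 + (5)*x + (8): Δ = -1515. Since Δ is not a rational square, the Galois group is not contained in A_3; it must be the full S_3 (irreducibility of the cubic rules out anything smaller).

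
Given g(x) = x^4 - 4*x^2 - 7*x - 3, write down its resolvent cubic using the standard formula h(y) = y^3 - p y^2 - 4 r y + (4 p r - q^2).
h(y) = y^3 + 4*y^2 + 12*y - 1

Identify coefficients: p = -4, q = -7, r = -3.
Plug into h(y) = y^3 - p y^2 - 4 r y + (4 p r - q^2):
  h(y) = y^3 - (-4) y^2 - 4*(-3) y + (4*(-4)*(-3) - (-7)^2)
       = y^3 + (4) y^2 + (12) y + (-1).
Simplifying: h(y) = y^3 + 4*y^2 + 12*y - 1.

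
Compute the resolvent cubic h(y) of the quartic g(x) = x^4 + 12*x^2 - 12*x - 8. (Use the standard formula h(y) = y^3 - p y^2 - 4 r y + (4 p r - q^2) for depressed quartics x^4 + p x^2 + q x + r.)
h(y) = y^3 - 12*y^2 + 32*y - 528

Identify coefficients: p = 12, q = -12, r = -8.
Plug into h(y) = y^3 - p y^2 - 4 r y + (4 p r - q^2):
  h(y) = y^3 - (12) y^2 - 4*(-8) y + (4*(12)*(-8) - (-12)^2)
       = y^3 + (-12) y^2 + (32) y + (-528).
Simplifying: h(y) = y^3 - 12*y^2 + 32*y - 528.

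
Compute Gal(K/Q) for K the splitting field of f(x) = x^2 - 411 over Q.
Gal(K/Q) = Z/2Z (cyclic of order 2)

x^2 - 411 is irreducible over Q since 411 is not a rational square. The splitting field Q(sqrt(411)) has degree 2 over Q, and its unique nontrivial automorphism is sqrt(411) ↦ -sqrt(411). Hence Gal(Q(sqrt(411))/Q) = Z/2Z.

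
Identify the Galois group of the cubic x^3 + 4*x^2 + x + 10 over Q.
Gal(K/Q) = S_3 (symmetric group of order 6)

Compute the discriminant of x^3 + (4)*x^2 + (1)*x + (10): Δ = -4528. Since Δ is not a rational square, the Galois group is not contained in A_3; it must be the full S_3 (irreducibility of the cubic rules out anything smaller).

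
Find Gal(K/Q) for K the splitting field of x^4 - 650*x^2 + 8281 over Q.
Gal(K/Q) = Z/2Z (cyclic of order 2)

f factors as (x^2 - 637)(x^2 - 13), so the splitting field is K = Q(sqrt(637), sqrt(13)). The squarefree part of 637 is 13 and the squarefree part of 13 is also 13, so sqrt(637) and sqrt(13) are both rational multiples of sqrt(13). Hence Q(sqrt(637)) = Q(sqrt(13)) = Q(sqrt(13)), and the splitting field collapses to a single degree-2 extension with Galois group Z/2Z.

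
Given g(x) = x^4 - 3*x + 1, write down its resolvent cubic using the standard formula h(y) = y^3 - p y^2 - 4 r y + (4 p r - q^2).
h(y) = y^3 - 4*y - 9

Identify coefficients: p = 0, q = -3, r = 1.
Plug into h(y) = y^3 - p y^2 - 4 r y + (4 p r - q^2):
  h(y) = y^3 - (0) y^2 - 4*(1) y + (4*(0)*(1) - (-3)^2)
       = y^3 + (0) y^2 + (-4) y + (-9).
Simplifying: h(y) = y^3 - 4*y - 9.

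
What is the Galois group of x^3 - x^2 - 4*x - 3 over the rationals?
Gal(K/Q) = S_3 (symmetric group of order 6)

Compute the discriminant of x^3 + (-1)*x^2 + (-4)*x + (-3): Δ = -199. Since Δ is not a rational square, the Galois group is not contained in A_3; it must be the full S_3 (irreducibility of the cubic rules out anything smaller).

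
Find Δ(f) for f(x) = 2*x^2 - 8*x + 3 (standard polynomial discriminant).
Δ = 40

For a quadratic a x^2 + b x + c the discriminant is Δ = b^2 - 4ac = (-8)^2 - 4*(2)*(3) = 64 - (24) = 40.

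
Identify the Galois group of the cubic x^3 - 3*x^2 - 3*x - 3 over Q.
Gal(K/Q) = S_3 (symmetric group of order 6)

Compute the discriminant of x^3 + (-3)*x^2 + (-3)*x + (-3): Δ = -864. Since Δ is not a rational square, the Galois group is not contained in A_3; it must be the full S_3 (irreducibility of the cubic rules out anything smaller).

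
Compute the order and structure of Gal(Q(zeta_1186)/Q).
|Gal(Q(zeta_1186)/Q)| = phi(1186) = 592; group ≅ (Z/1186Z)^* ≅ Z/592Z

The n-th cyclotomic polynomial Φ_1186(x) is the minimal polynomial of zeta_1186 over Q and has degree phi(1186) = 592. So Q(zeta_1186) is a degree-592 Galois extension with Galois group (Z/1186Z)^*. By CRT, (Z/1186Z)^* ≅ (Z/2Z)^* × (Z/593Z)^*. Each prime-power unit group is (Z/2Z)^* ≅ trivial group (order 1); (Z/593Z)^* ≅ Z/592Z. Hence Gal(Q(zeta_1186)/Q) ≅ Z/592Z.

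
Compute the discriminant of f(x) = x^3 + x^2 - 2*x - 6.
Δ = -696

For x^3 + a x^2 + b x + c the discriminant is Δ = 18 a b c - 4 a^3 c + a^2 b^2 - 4 b^3 - 27 c^2.
Plug a = 1, b = -2, c = -6:
  18*(1)*(-2)*(-6) - 4*(1)^3*(-6) + (1)^2*(-2)^2 - 4*(-2)^3 - 27*(-6)^2
  = 216 + (24) + 4 + (32) + (-972)
  = -696.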